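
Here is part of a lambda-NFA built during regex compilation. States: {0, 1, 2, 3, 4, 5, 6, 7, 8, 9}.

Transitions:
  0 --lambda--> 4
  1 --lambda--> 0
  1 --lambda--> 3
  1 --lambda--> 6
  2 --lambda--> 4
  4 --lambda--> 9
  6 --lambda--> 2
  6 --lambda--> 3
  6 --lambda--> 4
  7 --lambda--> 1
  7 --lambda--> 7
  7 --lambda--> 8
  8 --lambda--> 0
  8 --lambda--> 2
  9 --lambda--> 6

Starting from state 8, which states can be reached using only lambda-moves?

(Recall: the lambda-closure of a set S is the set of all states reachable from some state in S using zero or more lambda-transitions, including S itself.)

{0, 2, 3, 4, 6, 8, 9}

Start with {8}.
From 8 via lambda: add 0, 2.
From 0 via lambda: add 4.
From 4 via lambda: add 9.
From 9 via lambda: add 6.
From 6 via lambda: add 3.
No new states can be added; the closed set is {0, 2, 3, 4, 6, 8, 9}.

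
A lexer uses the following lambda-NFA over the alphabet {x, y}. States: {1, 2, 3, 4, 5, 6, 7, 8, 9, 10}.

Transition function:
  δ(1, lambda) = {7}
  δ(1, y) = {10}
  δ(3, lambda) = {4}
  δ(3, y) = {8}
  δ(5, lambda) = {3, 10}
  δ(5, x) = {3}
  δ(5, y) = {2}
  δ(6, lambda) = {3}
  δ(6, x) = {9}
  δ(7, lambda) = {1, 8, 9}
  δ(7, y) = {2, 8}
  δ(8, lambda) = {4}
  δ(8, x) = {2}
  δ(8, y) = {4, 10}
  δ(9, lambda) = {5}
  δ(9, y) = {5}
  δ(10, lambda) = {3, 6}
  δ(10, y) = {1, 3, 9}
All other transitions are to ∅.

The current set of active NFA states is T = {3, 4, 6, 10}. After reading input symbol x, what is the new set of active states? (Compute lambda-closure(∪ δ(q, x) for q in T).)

6 on x → {9}.
No x-transition from 3, 4, 10.
Union after reading x: {9}.
Now take the lambda-closure:
From 9 via lambda: add 5.
From 5 via lambda: add 3, 10.
From 3 via lambda: add 4.
From 10 via lambda: add 6.
No new states can be added; the closed set is {3, 4, 5, 6, 9, 10}.

{3, 4, 5, 6, 9, 10}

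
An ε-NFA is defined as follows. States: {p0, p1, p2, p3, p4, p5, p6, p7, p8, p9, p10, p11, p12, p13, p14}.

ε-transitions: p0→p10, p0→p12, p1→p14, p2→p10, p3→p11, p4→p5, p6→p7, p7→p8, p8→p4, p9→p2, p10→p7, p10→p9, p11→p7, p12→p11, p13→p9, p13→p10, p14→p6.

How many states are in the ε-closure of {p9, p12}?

Start with {p9, p12}.
From p9 via ε: add p2.
From p12 via ε: add p11.
From p2 via ε: add p10.
From p11 via ε: add p7.
From p7 via ε: add p8.
From p8 via ε: add p4.
From p4 via ε: add p5.
ε-closure = {p2, p4, p5, p7, p8, p9, p10, p11, p12}, which has 9 states.

9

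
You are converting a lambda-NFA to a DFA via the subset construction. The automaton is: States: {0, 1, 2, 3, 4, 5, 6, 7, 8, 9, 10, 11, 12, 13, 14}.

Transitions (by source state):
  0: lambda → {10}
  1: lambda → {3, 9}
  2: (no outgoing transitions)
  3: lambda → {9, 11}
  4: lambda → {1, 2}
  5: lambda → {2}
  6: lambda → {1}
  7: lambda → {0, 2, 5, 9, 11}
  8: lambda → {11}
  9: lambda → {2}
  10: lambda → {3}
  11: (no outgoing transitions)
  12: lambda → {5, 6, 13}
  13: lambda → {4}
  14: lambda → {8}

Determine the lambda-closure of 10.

{2, 3, 9, 10, 11}

Start with {10}.
From 10 via lambda: add 3.
From 3 via lambda: add 9, 11.
From 9 via lambda: add 2.
No new states can be added; the closed set is {2, 3, 9, 10, 11}.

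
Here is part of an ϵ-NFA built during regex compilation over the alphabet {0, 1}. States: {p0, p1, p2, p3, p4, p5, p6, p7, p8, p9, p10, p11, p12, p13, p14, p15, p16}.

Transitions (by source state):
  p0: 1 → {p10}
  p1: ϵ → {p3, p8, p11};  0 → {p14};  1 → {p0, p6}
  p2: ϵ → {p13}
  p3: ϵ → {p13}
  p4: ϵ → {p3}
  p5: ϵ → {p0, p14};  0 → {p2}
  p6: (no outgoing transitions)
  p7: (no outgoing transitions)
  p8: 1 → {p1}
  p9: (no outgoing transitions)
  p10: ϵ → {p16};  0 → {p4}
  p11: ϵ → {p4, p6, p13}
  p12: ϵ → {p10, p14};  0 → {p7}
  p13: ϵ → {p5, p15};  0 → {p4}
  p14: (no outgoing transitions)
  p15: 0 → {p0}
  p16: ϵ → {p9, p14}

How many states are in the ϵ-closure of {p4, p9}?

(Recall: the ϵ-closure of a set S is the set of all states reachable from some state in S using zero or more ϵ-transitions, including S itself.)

Start with {p4, p9}.
From p4 via ϵ: add p3.
From p3 via ϵ: add p13.
From p13 via ϵ: add p5, p15.
From p5 via ϵ: add p0, p14.
ϵ-closure = {p0, p3, p4, p5, p9, p13, p14, p15}, which has 8 states.

8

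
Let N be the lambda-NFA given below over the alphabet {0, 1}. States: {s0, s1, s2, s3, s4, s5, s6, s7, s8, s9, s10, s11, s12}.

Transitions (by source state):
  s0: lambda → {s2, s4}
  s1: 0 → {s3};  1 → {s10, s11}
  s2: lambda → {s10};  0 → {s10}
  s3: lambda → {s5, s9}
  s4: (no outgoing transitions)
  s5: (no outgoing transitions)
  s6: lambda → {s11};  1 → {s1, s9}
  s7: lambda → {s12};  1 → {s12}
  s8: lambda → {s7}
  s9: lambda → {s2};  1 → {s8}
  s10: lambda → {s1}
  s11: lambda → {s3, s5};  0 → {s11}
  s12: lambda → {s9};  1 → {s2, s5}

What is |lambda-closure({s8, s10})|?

7

Start with {s8, s10}.
From s8 via lambda: add s7.
From s10 via lambda: add s1.
From s7 via lambda: add s12.
From s12 via lambda: add s9.
From s9 via lambda: add s2.
lambda-closure = {s1, s2, s7, s8, s9, s10, s12}, which has 7 states.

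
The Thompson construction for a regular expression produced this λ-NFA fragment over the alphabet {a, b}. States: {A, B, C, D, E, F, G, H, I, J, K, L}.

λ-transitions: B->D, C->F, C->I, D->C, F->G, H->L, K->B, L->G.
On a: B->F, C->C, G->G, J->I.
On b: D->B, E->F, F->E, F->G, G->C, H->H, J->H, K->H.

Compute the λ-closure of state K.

{B, C, D, F, G, I, K}

Start with {K}.
From K via λ: add B.
From B via λ: add D.
From D via λ: add C.
From C via λ: add F, I.
From F via λ: add G.
No new states can be added; the closed set is {B, C, D, F, G, I, K}.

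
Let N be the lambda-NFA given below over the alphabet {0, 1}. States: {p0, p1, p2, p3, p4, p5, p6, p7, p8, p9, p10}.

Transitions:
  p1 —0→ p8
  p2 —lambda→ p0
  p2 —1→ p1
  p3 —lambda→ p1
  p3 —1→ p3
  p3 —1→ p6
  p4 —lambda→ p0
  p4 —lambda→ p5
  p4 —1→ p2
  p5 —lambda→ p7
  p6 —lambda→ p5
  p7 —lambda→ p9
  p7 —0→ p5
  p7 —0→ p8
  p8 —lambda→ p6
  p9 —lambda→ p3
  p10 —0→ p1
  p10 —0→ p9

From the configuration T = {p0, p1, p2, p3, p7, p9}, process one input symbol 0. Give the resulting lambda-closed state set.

{p1, p3, p5, p6, p7, p8, p9}

p1 on 0 → {p8}.
p7 on 0 → {p5, p8}.
No 0-transition from p0, p2, p3, p9.
Union after reading 0: {p5, p8}.
Now take the lambda-closure:
From p5 via lambda: add p7.
From p8 via lambda: add p6.
From p7 via lambda: add p9.
From p9 via lambda: add p3.
From p3 via lambda: add p1.
No new states can be added; the closed set is {p1, p3, p5, p6, p7, p8, p9}.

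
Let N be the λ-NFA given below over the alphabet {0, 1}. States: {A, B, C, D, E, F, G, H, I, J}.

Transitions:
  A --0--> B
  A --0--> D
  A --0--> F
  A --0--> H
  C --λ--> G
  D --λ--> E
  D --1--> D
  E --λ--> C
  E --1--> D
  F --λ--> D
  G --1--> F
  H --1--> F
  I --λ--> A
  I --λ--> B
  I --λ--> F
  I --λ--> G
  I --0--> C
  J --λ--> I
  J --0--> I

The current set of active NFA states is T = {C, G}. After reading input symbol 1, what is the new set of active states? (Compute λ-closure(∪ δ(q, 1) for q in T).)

G on 1 → {F}.
No 1-transition from C.
Union after reading 1: {F}.
Now take the λ-closure:
From F via λ: add D.
From D via λ: add E.
From E via λ: add C.
From C via λ: add G.
No new states can be added; the closed set is {C, D, E, F, G}.

{C, D, E, F, G}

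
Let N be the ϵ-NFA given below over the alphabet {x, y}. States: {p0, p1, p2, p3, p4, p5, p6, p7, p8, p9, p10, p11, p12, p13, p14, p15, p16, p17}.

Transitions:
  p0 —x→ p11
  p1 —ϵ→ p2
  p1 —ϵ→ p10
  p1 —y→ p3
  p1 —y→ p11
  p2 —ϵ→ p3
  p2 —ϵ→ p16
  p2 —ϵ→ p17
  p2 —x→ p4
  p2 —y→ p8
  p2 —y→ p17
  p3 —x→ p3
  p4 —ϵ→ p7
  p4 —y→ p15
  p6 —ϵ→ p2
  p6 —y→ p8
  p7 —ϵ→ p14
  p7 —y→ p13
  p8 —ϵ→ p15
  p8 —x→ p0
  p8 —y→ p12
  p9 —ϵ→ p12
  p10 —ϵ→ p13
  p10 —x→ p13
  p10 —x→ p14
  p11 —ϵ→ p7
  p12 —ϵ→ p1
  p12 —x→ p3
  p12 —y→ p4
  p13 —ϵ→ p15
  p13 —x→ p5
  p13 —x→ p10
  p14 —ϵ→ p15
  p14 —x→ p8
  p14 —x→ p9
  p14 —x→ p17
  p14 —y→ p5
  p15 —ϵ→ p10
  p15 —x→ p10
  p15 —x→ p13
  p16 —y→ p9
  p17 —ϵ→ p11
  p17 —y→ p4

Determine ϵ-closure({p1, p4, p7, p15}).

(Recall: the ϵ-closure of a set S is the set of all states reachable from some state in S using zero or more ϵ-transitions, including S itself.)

Start with {p1, p4, p7, p15}.
From p1 via ϵ: add p2, p10.
From p7 via ϵ: add p14.
From p2 via ϵ: add p3, p16, p17.
From p10 via ϵ: add p13.
From p17 via ϵ: add p11.
No new states can be added; the closed set is {p1, p2, p3, p4, p7, p10, p11, p13, p14, p15, p16, p17}.

{p1, p2, p3, p4, p7, p10, p11, p13, p14, p15, p16, p17}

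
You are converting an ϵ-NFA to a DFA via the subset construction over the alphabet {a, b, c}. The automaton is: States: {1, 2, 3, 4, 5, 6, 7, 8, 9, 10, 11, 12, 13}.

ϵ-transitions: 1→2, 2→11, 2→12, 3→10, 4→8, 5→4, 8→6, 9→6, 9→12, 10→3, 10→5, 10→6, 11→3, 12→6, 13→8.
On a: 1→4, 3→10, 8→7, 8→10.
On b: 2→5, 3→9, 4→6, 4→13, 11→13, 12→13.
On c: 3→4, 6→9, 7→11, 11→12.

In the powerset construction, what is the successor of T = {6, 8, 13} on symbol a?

{3, 4, 5, 6, 7, 8, 10}

8 on a → {7, 10}.
No a-transition from 6, 13.
Union after reading a: {7, 10}.
Now take the ϵ-closure:
From 10 via ϵ: add 3, 5, 6.
From 5 via ϵ: add 4.
From 4 via ϵ: add 8.
No new states can be added; the closed set is {3, 4, 5, 6, 7, 8, 10}.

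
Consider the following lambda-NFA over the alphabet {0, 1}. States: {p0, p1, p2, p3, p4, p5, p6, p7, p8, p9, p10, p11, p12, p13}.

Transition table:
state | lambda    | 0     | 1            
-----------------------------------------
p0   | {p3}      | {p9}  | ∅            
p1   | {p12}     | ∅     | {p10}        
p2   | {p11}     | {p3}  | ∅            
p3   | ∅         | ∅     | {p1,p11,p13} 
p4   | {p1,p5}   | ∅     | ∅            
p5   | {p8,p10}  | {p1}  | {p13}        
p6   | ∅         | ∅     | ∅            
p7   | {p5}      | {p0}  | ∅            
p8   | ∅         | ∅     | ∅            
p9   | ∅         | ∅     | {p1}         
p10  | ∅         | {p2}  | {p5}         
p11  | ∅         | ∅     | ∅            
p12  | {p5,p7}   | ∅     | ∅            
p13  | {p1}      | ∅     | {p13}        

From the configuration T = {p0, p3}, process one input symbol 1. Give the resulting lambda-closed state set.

{p1, p5, p7, p8, p10, p11, p12, p13}

p3 on 1 → {p1, p11, p13}.
No 1-transition from p0.
Union after reading 1: {p1, p11, p13}.
Now take the lambda-closure:
From p1 via lambda: add p12.
From p12 via lambda: add p5, p7.
From p5 via lambda: add p8, p10.
No new states can be added; the closed set is {p1, p5, p7, p8, p10, p11, p12, p13}.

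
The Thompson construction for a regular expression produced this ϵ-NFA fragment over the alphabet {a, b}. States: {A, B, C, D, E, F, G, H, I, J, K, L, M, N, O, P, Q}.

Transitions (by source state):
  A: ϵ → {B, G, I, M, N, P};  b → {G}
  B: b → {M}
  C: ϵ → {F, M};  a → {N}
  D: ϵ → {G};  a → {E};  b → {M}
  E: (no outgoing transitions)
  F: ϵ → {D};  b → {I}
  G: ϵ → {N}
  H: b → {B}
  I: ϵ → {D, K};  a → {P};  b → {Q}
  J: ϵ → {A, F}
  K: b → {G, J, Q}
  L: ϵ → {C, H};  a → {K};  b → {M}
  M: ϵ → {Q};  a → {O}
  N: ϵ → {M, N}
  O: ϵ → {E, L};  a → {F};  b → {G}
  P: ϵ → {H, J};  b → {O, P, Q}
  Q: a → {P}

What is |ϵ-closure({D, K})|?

6

Start with {D, K}.
From D via ϵ: add G.
From G via ϵ: add N.
From N via ϵ: add M.
From M via ϵ: add Q.
ϵ-closure = {D, G, K, M, N, Q}, which has 6 states.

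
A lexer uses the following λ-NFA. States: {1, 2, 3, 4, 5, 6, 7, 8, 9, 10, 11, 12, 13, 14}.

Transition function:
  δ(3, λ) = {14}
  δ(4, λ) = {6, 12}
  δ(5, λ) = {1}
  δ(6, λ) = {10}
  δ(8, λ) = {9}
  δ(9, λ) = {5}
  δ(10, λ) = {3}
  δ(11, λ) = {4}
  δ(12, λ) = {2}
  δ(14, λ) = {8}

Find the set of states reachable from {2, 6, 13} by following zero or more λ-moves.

{1, 2, 3, 5, 6, 8, 9, 10, 13, 14}

Start with {2, 6, 13}.
From 6 via λ: add 10.
From 10 via λ: add 3.
From 3 via λ: add 14.
From 14 via λ: add 8.
From 8 via λ: add 9.
From 9 via λ: add 5.
From 5 via λ: add 1.
No new states can be added; the closed set is {1, 2, 3, 5, 6, 8, 9, 10, 13, 14}.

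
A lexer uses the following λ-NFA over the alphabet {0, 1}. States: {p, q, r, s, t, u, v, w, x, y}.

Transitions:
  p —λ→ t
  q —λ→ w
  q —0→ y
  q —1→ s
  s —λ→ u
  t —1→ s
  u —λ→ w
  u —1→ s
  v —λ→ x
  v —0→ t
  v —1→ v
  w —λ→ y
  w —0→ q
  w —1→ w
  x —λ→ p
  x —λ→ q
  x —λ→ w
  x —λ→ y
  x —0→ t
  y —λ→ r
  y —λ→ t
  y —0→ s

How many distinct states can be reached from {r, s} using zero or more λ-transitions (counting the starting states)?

6

Start with {r, s}.
From s via λ: add u.
From u via λ: add w.
From w via λ: add y.
From y via λ: add t.
λ-closure = {r, s, t, u, w, y}, which has 6 states.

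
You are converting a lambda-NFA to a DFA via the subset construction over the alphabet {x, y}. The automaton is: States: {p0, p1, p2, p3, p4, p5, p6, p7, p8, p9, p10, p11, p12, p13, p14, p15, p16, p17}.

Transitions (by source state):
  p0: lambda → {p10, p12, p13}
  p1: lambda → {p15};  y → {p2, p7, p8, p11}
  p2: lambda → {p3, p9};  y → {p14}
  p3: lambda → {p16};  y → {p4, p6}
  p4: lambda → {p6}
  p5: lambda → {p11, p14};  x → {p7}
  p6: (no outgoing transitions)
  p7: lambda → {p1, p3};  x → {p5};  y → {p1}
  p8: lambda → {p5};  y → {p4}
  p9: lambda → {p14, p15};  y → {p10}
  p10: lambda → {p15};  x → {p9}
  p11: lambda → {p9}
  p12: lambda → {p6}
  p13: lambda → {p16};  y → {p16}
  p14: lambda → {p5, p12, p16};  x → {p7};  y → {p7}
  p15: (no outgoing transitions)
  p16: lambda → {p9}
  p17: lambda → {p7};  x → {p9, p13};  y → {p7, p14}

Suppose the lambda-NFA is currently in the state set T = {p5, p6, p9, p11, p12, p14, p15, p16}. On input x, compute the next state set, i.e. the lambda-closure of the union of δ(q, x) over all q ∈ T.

p5 on x → {p7}.
p14 on x → {p7}.
No x-transition from p6, p9, p11, p12, p15, p16.
Union after reading x: {p7}.
Now take the lambda-closure:
From p7 via lambda: add p1, p3.
From p1 via lambda: add p15.
From p3 via lambda: add p16.
From p16 via lambda: add p9.
From p9 via lambda: add p14.
From p14 via lambda: add p5, p12.
From p5 via lambda: add p11.
From p12 via lambda: add p6.
No new states can be added; the closed set is {p1, p3, p5, p6, p7, p9, p11, p12, p14, p15, p16}.

{p1, p3, p5, p6, p7, p9, p11, p12, p14, p15, p16}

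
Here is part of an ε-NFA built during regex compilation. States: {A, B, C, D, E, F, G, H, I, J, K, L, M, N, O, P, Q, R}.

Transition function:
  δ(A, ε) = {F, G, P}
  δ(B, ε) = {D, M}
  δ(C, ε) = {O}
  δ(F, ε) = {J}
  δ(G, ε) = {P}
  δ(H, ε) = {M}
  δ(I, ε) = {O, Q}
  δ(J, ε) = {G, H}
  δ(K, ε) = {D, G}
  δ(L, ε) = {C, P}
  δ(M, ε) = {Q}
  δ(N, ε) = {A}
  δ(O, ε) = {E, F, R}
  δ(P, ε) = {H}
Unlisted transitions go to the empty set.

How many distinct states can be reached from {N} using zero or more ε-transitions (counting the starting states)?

Start with {N}.
From N via ε: add A.
From A via ε: add F, G, P.
From F via ε: add J.
From P via ε: add H.
From H via ε: add M.
From M via ε: add Q.
ε-closure = {A, F, G, H, J, M, N, P, Q}, which has 9 states.

9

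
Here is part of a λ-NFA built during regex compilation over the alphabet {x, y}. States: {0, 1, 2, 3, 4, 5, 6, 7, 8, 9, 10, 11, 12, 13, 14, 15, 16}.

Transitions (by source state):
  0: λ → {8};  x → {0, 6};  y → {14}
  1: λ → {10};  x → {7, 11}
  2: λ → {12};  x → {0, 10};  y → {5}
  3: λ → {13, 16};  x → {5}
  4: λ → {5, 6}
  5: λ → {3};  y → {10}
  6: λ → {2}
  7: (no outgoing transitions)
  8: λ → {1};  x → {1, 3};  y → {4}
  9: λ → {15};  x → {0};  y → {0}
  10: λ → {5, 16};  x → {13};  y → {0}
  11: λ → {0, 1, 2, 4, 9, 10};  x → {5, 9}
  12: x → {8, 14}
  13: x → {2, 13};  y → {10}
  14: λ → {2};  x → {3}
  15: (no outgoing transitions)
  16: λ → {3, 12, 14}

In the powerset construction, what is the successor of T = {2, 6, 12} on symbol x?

2 on x → {0, 10}.
12 on x → {8, 14}.
No x-transition from 6.
Union after reading x: {0, 8, 10, 14}.
Now take the λ-closure:
From 8 via λ: add 1.
From 10 via λ: add 5, 16.
From 14 via λ: add 2.
From 2 via λ: add 12.
From 5 via λ: add 3.
From 3 via λ: add 13.
No new states can be added; the closed set is {0, 1, 2, 3, 5, 8, 10, 12, 13, 14, 16}.

{0, 1, 2, 3, 5, 8, 10, 12, 13, 14, 16}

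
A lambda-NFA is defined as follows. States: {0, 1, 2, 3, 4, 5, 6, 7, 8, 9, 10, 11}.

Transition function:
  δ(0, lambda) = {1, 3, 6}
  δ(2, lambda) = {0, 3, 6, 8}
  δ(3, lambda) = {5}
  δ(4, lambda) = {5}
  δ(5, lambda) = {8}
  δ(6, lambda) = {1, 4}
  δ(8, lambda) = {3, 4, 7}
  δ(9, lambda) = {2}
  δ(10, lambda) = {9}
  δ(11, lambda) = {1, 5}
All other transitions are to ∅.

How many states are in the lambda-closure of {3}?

Start with {3}.
From 3 via lambda: add 5.
From 5 via lambda: add 8.
From 8 via lambda: add 4, 7.
lambda-closure = {3, 4, 5, 7, 8}, which has 5 states.

5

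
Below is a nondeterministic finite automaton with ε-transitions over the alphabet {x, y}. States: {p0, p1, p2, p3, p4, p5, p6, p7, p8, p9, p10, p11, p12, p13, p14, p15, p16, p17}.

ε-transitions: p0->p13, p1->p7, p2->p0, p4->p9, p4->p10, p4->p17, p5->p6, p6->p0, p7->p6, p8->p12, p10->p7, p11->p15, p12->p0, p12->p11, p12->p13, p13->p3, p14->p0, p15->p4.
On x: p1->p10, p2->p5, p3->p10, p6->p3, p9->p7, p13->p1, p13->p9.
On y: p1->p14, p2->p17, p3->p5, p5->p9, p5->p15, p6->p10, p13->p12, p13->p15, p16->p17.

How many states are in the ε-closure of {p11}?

11

Start with {p11}.
From p11 via ε: add p15.
From p15 via ε: add p4.
From p4 via ε: add p9, p10, p17.
From p10 via ε: add p7.
From p7 via ε: add p6.
From p6 via ε: add p0.
From p0 via ε: add p13.
From p13 via ε: add p3.
ε-closure = {p0, p3, p4, p6, p7, p9, p10, p11, p13, p15, p17}, which has 11 states.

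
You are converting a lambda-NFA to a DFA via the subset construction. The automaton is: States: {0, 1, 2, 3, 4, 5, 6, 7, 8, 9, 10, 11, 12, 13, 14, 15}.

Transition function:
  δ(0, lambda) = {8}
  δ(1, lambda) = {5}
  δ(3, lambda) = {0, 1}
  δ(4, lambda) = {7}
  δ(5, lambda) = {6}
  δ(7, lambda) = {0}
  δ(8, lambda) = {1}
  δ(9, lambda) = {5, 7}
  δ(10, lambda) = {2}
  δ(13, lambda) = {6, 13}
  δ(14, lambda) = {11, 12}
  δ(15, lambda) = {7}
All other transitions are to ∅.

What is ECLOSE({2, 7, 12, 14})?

Start with {2, 7, 12, 14}.
From 7 via lambda: add 0.
From 14 via lambda: add 11.
From 0 via lambda: add 8.
From 8 via lambda: add 1.
From 1 via lambda: add 5.
From 5 via lambda: add 6.
No new states can be added; the closed set is {0, 1, 2, 5, 6, 7, 8, 11, 12, 14}.

{0, 1, 2, 5, 6, 7, 8, 11, 12, 14}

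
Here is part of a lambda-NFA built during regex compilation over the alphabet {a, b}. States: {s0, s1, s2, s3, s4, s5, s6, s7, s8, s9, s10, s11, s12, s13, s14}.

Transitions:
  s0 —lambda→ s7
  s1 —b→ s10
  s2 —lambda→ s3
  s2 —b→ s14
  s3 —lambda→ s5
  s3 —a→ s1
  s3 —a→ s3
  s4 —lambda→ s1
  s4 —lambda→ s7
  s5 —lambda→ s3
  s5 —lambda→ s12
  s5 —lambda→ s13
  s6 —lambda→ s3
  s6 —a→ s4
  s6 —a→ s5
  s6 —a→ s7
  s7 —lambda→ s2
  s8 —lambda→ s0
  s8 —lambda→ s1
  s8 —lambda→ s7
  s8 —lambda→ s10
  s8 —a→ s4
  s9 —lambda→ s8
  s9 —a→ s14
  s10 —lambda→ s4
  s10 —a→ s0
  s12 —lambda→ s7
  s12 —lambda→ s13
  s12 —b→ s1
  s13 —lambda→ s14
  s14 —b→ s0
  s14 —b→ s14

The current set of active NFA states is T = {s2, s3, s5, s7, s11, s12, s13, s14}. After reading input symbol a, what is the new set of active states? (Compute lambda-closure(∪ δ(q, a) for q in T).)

{s1, s2, s3, s5, s7, s12, s13, s14}

s3 on a → {s1, s3}.
No a-transition from s2, s5, s7, s11, s12, s13, s14.
Union after reading a: {s1, s3}.
Now take the lambda-closure:
From s3 via lambda: add s5.
From s5 via lambda: add s12, s13.
From s12 via lambda: add s7.
From s13 via lambda: add s14.
From s7 via lambda: add s2.
No new states can be added; the closed set is {s1, s2, s3, s5, s7, s12, s13, s14}.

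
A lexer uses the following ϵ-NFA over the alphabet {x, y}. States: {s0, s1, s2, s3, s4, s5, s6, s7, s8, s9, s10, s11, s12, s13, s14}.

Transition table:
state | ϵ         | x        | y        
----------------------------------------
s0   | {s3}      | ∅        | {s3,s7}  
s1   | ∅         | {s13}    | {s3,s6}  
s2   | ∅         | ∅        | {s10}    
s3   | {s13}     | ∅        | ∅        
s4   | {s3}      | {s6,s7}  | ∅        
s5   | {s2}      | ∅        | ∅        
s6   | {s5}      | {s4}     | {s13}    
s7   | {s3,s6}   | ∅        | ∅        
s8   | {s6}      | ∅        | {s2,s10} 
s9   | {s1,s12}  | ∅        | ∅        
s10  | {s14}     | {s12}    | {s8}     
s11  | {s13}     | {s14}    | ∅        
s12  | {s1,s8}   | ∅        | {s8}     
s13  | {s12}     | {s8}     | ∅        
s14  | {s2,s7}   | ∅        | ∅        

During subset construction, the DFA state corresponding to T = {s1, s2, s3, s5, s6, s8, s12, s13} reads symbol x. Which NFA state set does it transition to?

{s1, s2, s3, s4, s5, s6, s8, s12, s13}

s1 on x → {s13}.
s6 on x → {s4}.
s13 on x → {s8}.
No x-transition from s2, s3, s5, s8, s12.
Union after reading x: {s4, s8, s13}.
Now take the ϵ-closure:
From s4 via ϵ: add s3.
From s8 via ϵ: add s6.
From s13 via ϵ: add s12.
From s6 via ϵ: add s5.
From s12 via ϵ: add s1.
From s5 via ϵ: add s2.
No new states can be added; the closed set is {s1, s2, s3, s4, s5, s6, s8, s12, s13}.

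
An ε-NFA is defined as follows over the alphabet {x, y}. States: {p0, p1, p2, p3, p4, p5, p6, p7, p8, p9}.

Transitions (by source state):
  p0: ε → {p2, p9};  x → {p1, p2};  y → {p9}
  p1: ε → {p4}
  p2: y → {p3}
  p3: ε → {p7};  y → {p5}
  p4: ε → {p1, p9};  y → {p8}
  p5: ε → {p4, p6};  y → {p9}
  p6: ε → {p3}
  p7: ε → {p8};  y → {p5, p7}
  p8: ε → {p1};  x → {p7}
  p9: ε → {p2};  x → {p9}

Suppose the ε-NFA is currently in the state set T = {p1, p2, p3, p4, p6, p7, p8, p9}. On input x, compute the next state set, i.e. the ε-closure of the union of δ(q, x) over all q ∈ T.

{p1, p2, p4, p7, p8, p9}

p8 on x → {p7}.
p9 on x → {p9}.
No x-transition from p1, p2, p3, p4, p6, p7.
Union after reading x: {p7, p9}.
Now take the ε-closure:
From p7 via ε: add p8.
From p9 via ε: add p2.
From p8 via ε: add p1.
From p1 via ε: add p4.
No new states can be added; the closed set is {p1, p2, p4, p7, p8, p9}.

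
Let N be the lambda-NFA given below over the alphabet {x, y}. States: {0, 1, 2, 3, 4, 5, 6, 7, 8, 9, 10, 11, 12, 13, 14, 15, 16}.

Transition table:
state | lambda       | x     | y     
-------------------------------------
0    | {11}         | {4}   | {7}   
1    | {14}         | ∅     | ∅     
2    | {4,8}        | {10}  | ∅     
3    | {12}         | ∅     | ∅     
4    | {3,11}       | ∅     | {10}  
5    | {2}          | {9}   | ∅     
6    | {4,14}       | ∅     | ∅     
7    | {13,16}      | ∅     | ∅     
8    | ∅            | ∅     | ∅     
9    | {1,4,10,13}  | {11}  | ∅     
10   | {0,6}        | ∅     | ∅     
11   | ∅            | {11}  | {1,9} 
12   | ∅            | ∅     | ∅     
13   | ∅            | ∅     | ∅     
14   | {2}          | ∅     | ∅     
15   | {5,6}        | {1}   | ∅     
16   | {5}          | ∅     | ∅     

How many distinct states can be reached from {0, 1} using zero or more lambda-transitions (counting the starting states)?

9

Start with {0, 1}.
From 0 via lambda: add 11.
From 1 via lambda: add 14.
From 14 via lambda: add 2.
From 2 via lambda: add 4, 8.
From 4 via lambda: add 3.
From 3 via lambda: add 12.
lambda-closure = {0, 1, 2, 3, 4, 8, 11, 12, 14}, which has 9 states.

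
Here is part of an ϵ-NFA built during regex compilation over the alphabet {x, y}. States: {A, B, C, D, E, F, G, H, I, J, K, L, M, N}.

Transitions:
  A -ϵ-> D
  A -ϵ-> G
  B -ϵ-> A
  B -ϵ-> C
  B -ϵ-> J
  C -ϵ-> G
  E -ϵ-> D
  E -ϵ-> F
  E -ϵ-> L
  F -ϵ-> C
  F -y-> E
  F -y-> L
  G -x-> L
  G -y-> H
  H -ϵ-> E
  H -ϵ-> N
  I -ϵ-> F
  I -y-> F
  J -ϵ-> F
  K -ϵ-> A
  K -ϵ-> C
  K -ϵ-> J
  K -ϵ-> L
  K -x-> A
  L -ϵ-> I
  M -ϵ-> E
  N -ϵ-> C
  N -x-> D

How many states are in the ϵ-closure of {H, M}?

Start with {H, M}.
From H via ϵ: add E, N.
From E via ϵ: add D, F, L.
From N via ϵ: add C.
From C via ϵ: add G.
From L via ϵ: add I.
ϵ-closure = {C, D, E, F, G, H, I, L, M, N}, which has 10 states.

10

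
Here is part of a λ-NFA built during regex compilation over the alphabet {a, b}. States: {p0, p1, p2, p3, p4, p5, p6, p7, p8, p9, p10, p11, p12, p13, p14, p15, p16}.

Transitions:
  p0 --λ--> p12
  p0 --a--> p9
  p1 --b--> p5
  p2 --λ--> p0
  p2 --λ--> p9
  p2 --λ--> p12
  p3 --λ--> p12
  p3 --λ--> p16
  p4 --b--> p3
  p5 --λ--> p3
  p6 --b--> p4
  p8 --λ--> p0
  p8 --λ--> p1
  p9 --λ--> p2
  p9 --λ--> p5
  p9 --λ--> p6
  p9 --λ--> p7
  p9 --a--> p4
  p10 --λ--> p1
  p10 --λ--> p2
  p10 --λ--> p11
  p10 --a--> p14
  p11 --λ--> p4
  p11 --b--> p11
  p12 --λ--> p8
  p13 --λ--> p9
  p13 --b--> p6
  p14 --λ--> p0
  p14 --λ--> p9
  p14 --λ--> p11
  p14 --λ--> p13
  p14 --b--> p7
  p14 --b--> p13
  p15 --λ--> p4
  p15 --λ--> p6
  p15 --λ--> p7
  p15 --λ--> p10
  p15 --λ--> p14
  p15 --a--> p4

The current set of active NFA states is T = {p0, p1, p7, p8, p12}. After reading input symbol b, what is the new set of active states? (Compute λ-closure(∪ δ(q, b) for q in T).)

{p0, p1, p3, p5, p8, p12, p16}

p1 on b → {p5}.
No b-transition from p0, p7, p8, p12.
Union after reading b: {p5}.
Now take the λ-closure:
From p5 via λ: add p3.
From p3 via λ: add p12, p16.
From p12 via λ: add p8.
From p8 via λ: add p0, p1.
No new states can be added; the closed set is {p0, p1, p3, p5, p8, p12, p16}.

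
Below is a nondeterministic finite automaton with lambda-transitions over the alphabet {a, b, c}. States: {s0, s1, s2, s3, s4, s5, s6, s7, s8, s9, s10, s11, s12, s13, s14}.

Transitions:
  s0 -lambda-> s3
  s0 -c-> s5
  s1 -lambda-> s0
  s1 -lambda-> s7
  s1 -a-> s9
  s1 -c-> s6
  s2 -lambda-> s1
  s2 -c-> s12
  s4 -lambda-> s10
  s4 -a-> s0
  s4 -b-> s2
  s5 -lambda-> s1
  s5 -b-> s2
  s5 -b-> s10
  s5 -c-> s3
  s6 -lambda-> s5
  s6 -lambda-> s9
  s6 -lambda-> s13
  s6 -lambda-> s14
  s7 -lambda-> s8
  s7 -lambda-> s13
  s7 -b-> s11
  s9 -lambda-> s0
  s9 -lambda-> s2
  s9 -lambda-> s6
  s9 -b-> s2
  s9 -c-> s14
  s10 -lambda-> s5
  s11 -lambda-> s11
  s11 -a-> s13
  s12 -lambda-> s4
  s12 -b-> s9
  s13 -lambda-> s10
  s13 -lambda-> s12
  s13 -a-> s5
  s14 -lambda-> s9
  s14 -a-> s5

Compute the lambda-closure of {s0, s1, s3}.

{s0, s1, s3, s4, s5, s7, s8, s10, s12, s13}

Start with {s0, s1, s3}.
From s1 via lambda: add s7.
From s7 via lambda: add s8, s13.
From s13 via lambda: add s10, s12.
From s10 via lambda: add s5.
From s12 via lambda: add s4.
No new states can be added; the closed set is {s0, s1, s3, s4, s5, s7, s8, s10, s12, s13}.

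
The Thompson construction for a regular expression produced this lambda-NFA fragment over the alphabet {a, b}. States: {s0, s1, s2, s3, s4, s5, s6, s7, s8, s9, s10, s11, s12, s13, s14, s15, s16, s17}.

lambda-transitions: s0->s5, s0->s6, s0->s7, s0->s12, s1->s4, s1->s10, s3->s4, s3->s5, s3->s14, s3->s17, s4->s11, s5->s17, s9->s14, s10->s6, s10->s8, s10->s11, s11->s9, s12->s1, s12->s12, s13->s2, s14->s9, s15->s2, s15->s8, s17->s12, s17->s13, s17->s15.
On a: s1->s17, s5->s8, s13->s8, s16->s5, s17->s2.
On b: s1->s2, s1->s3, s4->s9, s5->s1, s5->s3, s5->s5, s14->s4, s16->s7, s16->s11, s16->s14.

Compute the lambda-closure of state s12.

Start with {s12}.
From s12 via lambda: add s1.
From s1 via lambda: add s4, s10.
From s4 via lambda: add s11.
From s10 via lambda: add s6, s8.
From s11 via lambda: add s9.
From s9 via lambda: add s14.
No new states can be added; the closed set is {s1, s4, s6, s8, s9, s10, s11, s12, s14}.

{s1, s4, s6, s8, s9, s10, s11, s12, s14}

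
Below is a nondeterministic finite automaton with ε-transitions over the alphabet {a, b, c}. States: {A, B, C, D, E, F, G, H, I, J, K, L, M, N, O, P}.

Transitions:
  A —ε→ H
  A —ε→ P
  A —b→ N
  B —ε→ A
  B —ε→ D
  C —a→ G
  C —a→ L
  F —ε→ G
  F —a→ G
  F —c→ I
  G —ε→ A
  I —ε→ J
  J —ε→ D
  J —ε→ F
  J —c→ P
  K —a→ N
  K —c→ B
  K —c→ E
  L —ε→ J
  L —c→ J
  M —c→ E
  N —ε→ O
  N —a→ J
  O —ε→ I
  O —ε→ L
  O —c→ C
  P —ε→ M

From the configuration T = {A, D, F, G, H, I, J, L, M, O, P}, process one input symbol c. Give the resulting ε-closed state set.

F on c → {I}.
J on c → {P}.
L on c → {J}.
M on c → {E}.
O on c → {C}.
No c-transition from A, D, G, H, I, P.
Union after reading c: {C, E, I, J, P}.
Now take the ε-closure:
From J via ε: add D, F.
From P via ε: add M.
From F via ε: add G.
From G via ε: add A.
From A via ε: add H.
No new states can be added; the closed set is {A, C, D, E, F, G, H, I, J, M, P}.

{A, C, D, E, F, G, H, I, J, M, P}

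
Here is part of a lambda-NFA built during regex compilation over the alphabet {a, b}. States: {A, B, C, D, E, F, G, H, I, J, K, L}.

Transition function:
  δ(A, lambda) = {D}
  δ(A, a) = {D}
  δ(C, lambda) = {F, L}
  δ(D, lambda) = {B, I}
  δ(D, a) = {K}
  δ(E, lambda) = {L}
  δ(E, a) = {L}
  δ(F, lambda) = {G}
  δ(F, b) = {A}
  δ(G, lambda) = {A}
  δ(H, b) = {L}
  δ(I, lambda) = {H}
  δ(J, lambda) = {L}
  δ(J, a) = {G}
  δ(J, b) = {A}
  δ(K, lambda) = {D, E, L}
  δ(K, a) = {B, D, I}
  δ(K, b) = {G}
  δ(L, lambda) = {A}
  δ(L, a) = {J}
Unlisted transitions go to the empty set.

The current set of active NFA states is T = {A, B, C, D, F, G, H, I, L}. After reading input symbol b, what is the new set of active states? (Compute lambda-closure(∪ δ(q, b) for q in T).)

{A, B, D, H, I, L}

F on b → {A}.
H on b → {L}.
No b-transition from A, B, C, D, G, I, L.
Union after reading b: {A, L}.
Now take the lambda-closure:
From A via lambda: add D.
From D via lambda: add B, I.
From I via lambda: add H.
No new states can be added; the closed set is {A, B, D, H, I, L}.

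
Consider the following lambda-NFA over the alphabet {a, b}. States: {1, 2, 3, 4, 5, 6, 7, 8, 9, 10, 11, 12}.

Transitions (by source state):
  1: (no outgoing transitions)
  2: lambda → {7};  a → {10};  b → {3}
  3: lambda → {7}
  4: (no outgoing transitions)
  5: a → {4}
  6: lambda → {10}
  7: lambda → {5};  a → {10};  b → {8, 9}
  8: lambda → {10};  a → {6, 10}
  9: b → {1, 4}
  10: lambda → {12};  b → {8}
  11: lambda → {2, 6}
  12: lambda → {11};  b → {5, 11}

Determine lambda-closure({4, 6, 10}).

Start with {4, 6, 10}.
From 10 via lambda: add 12.
From 12 via lambda: add 11.
From 11 via lambda: add 2.
From 2 via lambda: add 7.
From 7 via lambda: add 5.
No new states can be added; the closed set is {2, 4, 5, 6, 7, 10, 11, 12}.

{2, 4, 5, 6, 7, 10, 11, 12}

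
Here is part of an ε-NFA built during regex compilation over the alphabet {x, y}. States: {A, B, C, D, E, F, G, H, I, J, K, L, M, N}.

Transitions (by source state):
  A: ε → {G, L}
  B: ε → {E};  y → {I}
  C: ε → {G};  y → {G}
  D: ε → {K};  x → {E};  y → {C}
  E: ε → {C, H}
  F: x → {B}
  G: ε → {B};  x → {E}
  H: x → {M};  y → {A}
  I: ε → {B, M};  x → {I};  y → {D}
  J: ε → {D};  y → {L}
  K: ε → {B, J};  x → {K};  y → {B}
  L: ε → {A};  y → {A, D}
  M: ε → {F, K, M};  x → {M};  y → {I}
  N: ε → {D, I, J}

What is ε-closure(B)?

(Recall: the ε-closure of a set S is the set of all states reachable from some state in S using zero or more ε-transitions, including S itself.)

Start with {B}.
From B via ε: add E.
From E via ε: add C, H.
From C via ε: add G.
No new states can be added; the closed set is {B, C, E, G, H}.

{B, C, E, G, H}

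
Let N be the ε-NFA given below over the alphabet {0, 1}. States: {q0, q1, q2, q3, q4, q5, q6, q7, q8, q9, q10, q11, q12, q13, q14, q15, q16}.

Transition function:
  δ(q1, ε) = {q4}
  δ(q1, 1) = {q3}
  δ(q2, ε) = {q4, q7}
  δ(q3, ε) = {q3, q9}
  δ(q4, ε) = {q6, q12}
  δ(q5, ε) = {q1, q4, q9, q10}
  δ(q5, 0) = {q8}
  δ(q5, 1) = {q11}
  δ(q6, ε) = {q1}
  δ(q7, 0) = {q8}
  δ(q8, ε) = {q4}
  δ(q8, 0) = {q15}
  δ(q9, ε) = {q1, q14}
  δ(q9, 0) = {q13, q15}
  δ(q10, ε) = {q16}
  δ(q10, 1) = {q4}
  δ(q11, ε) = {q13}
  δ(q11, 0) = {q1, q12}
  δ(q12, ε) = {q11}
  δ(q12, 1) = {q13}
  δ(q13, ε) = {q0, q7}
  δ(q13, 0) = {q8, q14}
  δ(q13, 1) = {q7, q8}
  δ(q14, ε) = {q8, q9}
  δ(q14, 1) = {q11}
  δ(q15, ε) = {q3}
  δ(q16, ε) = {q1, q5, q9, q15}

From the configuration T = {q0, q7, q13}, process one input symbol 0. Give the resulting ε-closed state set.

q7 on 0 → {q8}.
q13 on 0 → {q8, q14}.
No 0-transition from q0.
Union after reading 0: {q8, q14}.
Now take the ε-closure:
From q8 via ε: add q4.
From q14 via ε: add q9.
From q4 via ε: add q6, q12.
From q9 via ε: add q1.
From q12 via ε: add q11.
From q11 via ε: add q13.
From q13 via ε: add q0, q7.
No new states can be added; the closed set is {q0, q1, q4, q6, q7, q8, q9, q11, q12, q13, q14}.

{q0, q1, q4, q6, q7, q8, q9, q11, q12, q13, q14}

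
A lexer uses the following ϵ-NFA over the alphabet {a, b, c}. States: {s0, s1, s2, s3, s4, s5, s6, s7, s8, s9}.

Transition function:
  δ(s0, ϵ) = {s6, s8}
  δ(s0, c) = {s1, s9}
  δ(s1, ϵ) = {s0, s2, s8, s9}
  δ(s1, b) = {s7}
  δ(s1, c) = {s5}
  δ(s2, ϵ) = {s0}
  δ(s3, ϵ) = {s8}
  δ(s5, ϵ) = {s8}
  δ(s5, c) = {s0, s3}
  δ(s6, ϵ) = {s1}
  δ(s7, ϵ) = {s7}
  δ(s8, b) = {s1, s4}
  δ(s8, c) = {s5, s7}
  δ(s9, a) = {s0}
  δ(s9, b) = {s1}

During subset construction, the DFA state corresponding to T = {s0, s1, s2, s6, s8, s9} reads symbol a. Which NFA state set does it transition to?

{s0, s1, s2, s6, s8, s9}

s9 on a → {s0}.
No a-transition from s0, s1, s2, s6, s8.
Union after reading a: {s0}.
Now take the ϵ-closure:
From s0 via ϵ: add s6, s8.
From s6 via ϵ: add s1.
From s1 via ϵ: add s2, s9.
No new states can be added; the closed set is {s0, s1, s2, s6, s8, s9}.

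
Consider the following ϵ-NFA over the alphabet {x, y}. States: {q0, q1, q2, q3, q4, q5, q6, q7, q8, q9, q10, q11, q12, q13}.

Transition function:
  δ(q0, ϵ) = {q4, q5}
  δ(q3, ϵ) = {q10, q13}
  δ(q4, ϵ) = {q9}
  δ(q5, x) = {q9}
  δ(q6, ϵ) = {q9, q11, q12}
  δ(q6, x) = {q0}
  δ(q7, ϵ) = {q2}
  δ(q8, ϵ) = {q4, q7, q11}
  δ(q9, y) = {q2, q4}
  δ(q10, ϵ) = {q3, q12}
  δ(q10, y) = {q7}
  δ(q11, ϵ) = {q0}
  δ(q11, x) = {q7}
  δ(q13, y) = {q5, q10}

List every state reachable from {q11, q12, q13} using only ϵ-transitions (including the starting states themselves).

Start with {q11, q12, q13}.
From q11 via ϵ: add q0.
From q0 via ϵ: add q4, q5.
From q4 via ϵ: add q9.
No new states can be added; the closed set is {q0, q4, q5, q9, q11, q12, q13}.

{q0, q4, q5, q9, q11, q12, q13}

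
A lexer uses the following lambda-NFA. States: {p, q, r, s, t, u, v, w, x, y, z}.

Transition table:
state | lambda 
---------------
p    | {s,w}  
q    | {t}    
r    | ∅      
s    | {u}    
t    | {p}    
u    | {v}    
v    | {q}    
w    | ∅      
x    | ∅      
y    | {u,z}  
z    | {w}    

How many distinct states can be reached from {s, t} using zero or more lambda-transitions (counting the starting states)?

Start with {s, t}.
From s via lambda: add u.
From t via lambda: add p.
From p via lambda: add w.
From u via lambda: add v.
From v via lambda: add q.
lambda-closure = {p, q, s, t, u, v, w}, which has 7 states.

7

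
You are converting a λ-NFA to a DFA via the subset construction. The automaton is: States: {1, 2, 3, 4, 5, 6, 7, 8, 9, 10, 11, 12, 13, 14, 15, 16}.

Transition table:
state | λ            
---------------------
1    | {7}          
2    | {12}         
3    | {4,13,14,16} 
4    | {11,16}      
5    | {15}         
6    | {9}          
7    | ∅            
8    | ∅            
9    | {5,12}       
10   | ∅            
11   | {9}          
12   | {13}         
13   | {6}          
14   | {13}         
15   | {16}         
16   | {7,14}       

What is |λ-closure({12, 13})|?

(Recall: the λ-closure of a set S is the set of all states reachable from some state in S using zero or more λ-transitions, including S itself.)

Start with {12, 13}.
From 13 via λ: add 6.
From 6 via λ: add 9.
From 9 via λ: add 5.
From 5 via λ: add 15.
From 15 via λ: add 16.
From 16 via λ: add 7, 14.
λ-closure = {5, 6, 7, 9, 12, 13, 14, 15, 16}, which has 9 states.

9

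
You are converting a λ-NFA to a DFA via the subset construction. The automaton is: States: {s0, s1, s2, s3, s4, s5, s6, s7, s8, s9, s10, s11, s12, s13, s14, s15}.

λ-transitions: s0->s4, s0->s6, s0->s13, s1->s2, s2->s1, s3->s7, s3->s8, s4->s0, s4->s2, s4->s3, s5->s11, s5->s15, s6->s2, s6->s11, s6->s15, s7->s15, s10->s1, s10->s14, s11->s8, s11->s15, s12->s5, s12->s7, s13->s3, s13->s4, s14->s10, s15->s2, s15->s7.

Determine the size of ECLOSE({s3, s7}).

6

Start with {s3, s7}.
From s3 via λ: add s8.
From s7 via λ: add s15.
From s15 via λ: add s2.
From s2 via λ: add s1.
λ-closure = {s1, s2, s3, s7, s8, s15}, which has 6 states.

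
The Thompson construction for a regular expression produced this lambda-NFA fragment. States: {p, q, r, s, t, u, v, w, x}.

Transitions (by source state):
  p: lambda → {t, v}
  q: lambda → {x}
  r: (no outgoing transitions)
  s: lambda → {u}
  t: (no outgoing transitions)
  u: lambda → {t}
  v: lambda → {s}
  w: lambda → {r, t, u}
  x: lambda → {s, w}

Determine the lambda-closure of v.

Start with {v}.
From v via lambda: add s.
From s via lambda: add u.
From u via lambda: add t.
No new states can be added; the closed set is {s, t, u, v}.

{s, t, u, v}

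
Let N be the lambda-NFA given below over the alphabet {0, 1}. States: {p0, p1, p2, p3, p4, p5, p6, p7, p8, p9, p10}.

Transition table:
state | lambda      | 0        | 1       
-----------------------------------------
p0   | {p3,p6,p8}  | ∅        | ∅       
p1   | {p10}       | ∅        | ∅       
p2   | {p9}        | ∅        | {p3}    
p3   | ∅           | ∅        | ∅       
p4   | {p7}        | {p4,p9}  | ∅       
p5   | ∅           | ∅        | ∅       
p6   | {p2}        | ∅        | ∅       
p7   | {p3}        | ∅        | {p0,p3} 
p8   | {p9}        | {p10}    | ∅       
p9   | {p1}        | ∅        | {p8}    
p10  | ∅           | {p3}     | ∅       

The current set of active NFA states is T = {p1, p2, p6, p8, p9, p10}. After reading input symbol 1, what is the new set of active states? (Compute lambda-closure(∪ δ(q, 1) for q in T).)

p2 on 1 → {p3}.
p9 on 1 → {p8}.
No 1-transition from p1, p6, p8, p10.
Union after reading 1: {p3, p8}.
Now take the lambda-closure:
From p8 via lambda: add p9.
From p9 via lambda: add p1.
From p1 via lambda: add p10.
No new states can be added; the closed set is {p1, p3, p8, p9, p10}.

{p1, p3, p8, p9, p10}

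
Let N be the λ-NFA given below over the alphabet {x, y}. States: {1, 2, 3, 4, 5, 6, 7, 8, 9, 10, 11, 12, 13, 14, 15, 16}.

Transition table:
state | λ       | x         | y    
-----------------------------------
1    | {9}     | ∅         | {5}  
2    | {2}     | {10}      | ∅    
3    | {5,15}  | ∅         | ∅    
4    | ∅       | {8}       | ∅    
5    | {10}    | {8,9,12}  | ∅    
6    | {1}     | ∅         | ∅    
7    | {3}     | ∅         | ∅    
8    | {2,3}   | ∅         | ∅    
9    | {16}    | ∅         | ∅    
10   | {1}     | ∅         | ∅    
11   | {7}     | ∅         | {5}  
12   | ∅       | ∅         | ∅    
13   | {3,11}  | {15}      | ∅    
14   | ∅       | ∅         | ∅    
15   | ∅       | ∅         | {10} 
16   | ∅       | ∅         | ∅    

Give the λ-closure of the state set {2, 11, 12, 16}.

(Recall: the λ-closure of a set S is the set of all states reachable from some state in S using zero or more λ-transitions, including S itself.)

Start with {2, 11, 12, 16}.
From 11 via λ: add 7.
From 7 via λ: add 3.
From 3 via λ: add 5, 15.
From 5 via λ: add 10.
From 10 via λ: add 1.
From 1 via λ: add 9.
No new states can be added; the closed set is {1, 2, 3, 5, 7, 9, 10, 11, 12, 15, 16}.

{1, 2, 3, 5, 7, 9, 10, 11, 12, 15, 16}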